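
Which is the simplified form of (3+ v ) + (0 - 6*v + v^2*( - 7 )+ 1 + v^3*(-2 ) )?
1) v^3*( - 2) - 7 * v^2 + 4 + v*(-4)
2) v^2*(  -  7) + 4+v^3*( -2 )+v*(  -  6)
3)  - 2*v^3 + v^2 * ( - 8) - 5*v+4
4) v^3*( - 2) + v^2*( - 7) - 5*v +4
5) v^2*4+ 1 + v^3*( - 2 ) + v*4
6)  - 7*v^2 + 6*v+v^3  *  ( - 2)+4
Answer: 4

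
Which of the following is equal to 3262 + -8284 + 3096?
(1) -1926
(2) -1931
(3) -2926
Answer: 1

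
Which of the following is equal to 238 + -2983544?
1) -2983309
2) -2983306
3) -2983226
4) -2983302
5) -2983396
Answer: 2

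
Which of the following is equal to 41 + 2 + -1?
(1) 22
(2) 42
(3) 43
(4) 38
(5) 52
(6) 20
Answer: 2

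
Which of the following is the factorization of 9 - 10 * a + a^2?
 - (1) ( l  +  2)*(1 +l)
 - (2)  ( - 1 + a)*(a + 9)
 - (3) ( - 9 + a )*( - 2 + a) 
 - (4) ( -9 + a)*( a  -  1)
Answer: 4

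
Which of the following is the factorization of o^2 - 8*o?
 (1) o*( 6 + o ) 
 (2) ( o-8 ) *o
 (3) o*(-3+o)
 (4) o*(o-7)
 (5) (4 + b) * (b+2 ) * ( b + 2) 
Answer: 2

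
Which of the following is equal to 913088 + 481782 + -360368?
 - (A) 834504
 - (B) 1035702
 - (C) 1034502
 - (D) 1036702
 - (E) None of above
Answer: C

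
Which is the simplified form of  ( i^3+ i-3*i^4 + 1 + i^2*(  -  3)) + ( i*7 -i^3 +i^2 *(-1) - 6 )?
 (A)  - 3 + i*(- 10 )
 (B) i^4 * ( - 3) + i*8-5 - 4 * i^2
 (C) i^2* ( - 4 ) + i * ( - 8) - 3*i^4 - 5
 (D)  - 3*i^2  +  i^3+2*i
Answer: B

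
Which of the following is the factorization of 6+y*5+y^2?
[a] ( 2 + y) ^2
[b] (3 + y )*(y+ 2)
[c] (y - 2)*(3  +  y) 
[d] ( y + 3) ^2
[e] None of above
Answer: b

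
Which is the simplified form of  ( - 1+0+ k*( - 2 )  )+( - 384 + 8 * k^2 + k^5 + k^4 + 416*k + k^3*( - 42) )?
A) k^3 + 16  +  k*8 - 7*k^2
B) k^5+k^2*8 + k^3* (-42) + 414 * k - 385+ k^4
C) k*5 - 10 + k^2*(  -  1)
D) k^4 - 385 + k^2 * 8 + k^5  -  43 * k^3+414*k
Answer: B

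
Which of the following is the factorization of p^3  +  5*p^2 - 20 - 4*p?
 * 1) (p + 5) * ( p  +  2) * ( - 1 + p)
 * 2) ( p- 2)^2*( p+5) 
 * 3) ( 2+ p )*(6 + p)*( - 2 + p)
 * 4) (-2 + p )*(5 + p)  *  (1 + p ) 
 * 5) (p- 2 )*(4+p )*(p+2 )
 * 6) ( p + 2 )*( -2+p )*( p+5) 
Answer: 6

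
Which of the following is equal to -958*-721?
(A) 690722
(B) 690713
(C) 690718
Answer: C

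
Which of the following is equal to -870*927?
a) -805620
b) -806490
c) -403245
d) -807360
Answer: b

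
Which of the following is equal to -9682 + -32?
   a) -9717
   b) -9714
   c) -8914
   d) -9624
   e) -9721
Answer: b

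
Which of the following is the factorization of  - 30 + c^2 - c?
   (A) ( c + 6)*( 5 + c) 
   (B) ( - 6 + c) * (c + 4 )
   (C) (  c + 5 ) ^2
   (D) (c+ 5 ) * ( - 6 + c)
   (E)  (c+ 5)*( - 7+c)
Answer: D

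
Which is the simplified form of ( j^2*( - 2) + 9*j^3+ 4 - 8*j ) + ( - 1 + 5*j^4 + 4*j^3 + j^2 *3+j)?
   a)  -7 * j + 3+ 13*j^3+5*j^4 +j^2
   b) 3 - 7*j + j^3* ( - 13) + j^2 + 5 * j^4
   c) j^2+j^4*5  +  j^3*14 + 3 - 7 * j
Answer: a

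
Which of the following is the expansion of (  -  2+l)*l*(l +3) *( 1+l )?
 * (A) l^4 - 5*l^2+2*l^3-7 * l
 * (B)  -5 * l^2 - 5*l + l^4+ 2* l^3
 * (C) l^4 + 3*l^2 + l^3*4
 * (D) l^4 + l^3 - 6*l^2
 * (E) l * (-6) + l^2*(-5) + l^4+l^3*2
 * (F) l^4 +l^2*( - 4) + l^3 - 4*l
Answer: E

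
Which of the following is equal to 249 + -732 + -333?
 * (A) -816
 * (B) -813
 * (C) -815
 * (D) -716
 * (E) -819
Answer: A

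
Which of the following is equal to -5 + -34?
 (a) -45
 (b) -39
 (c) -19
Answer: b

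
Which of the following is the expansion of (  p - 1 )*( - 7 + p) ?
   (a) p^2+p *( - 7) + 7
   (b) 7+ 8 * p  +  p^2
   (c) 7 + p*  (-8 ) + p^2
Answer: c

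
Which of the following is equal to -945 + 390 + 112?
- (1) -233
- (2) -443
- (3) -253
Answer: 2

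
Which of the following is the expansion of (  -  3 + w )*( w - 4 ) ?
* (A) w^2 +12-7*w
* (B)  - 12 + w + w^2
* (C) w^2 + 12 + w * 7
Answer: A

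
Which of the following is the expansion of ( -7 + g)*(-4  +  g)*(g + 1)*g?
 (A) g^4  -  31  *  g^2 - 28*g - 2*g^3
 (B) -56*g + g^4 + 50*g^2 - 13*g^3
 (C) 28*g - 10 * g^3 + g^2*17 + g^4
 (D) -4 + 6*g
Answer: C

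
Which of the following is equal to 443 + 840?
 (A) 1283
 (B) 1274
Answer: A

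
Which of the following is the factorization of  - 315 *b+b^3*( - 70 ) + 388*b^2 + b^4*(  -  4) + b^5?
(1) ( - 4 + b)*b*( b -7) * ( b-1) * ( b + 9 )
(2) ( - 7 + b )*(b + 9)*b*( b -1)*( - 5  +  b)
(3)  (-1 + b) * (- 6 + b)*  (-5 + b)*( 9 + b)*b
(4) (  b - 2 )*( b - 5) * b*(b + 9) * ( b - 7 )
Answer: 2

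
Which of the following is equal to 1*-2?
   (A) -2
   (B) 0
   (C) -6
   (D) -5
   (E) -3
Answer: A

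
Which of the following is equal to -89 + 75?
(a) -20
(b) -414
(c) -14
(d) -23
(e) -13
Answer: c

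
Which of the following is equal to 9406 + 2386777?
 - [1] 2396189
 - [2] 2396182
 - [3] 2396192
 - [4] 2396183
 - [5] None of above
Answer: 4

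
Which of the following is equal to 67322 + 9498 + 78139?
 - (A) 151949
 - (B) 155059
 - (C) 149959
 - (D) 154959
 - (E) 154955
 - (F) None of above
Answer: D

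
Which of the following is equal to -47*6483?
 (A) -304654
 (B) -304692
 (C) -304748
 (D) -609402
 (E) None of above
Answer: E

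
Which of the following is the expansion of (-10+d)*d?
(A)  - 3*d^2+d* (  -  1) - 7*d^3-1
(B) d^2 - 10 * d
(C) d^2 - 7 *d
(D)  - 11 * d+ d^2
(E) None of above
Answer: B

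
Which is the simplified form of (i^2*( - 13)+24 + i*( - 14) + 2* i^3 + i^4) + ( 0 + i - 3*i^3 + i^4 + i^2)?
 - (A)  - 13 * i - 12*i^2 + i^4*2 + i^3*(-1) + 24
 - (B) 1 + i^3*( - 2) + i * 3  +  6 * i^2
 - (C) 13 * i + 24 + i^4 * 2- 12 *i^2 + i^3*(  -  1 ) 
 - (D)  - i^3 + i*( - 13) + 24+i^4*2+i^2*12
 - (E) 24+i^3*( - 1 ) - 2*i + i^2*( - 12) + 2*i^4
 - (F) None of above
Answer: A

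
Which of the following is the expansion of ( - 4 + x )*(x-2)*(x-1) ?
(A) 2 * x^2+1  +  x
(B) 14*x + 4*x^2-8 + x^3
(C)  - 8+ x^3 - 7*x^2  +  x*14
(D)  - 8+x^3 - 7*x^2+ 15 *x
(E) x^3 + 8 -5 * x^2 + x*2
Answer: C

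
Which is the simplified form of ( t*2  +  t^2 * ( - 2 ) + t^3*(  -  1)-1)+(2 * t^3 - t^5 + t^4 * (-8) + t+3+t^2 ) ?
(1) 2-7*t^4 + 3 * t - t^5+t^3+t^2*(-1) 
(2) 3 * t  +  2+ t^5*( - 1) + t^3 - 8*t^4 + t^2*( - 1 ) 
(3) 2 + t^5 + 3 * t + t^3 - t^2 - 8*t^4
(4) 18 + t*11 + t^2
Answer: 2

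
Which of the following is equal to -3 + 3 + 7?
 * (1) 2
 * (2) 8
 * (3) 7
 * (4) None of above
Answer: 3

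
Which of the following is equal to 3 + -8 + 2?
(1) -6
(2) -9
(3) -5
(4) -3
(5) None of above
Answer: 4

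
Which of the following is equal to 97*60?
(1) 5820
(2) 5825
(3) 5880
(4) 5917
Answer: 1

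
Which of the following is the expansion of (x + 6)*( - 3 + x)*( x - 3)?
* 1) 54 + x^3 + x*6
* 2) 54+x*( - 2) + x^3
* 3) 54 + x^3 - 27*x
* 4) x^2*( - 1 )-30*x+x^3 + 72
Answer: 3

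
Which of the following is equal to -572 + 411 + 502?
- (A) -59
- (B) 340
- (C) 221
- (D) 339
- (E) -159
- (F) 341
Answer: F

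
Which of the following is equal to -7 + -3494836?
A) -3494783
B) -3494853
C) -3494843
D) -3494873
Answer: C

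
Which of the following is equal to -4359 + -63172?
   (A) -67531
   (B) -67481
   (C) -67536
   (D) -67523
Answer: A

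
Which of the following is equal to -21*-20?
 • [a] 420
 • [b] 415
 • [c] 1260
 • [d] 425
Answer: a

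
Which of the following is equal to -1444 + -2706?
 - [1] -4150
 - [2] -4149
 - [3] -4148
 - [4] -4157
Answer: 1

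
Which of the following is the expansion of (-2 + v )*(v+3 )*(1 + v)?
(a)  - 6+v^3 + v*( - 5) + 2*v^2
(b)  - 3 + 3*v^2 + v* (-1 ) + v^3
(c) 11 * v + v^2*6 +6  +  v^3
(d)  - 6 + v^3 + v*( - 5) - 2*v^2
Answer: a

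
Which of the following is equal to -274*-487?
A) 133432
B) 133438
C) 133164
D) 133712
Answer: B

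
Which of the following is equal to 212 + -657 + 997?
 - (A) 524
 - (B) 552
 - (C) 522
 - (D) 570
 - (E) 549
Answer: B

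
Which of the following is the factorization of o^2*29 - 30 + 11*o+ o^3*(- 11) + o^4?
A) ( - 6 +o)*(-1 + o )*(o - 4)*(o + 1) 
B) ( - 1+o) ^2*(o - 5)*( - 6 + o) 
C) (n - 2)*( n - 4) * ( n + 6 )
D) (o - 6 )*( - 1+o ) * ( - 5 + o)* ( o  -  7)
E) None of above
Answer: E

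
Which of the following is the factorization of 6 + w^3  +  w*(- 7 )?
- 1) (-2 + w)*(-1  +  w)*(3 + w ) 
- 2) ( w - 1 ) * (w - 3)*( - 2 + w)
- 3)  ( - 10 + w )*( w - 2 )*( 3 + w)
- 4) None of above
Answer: 1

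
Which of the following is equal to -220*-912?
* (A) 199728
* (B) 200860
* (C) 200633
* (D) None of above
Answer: D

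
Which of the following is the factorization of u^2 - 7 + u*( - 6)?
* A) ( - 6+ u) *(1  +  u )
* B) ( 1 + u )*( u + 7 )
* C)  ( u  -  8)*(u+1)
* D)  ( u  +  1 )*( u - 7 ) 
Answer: D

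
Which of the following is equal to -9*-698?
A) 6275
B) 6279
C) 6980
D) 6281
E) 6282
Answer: E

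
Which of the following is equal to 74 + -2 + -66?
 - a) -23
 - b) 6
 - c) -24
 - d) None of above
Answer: b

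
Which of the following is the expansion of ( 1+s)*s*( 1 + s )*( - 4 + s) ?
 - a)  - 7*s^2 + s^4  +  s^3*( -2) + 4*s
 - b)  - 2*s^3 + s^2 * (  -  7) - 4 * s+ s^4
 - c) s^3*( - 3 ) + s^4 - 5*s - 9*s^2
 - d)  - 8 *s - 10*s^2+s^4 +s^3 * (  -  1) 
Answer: b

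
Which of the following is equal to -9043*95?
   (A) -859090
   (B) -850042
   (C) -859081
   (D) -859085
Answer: D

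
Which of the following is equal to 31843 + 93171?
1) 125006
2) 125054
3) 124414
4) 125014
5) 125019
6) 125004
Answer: 4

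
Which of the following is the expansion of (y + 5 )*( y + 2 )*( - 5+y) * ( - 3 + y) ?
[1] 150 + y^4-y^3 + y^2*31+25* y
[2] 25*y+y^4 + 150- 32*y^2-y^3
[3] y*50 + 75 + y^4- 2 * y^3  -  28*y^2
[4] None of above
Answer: 4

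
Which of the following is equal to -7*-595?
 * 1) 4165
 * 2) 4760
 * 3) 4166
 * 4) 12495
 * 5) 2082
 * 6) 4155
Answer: 1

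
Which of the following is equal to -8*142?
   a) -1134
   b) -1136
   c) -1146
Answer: b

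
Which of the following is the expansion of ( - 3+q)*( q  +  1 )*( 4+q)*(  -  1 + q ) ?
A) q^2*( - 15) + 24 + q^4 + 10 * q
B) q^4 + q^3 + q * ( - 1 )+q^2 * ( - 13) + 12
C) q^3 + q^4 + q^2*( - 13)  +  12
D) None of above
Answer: B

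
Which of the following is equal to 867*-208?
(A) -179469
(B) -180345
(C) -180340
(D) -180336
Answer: D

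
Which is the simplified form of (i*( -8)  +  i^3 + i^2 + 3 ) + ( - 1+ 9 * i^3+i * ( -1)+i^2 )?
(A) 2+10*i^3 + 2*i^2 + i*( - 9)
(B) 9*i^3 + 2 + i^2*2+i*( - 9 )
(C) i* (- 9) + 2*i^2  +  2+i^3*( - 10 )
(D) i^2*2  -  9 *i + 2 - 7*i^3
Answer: A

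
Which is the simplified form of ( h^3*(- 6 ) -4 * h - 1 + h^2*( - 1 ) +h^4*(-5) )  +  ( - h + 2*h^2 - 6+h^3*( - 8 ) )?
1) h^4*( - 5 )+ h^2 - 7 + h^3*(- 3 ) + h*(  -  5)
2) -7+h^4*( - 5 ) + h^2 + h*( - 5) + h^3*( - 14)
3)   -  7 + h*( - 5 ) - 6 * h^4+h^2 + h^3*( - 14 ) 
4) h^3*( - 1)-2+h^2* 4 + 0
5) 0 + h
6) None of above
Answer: 2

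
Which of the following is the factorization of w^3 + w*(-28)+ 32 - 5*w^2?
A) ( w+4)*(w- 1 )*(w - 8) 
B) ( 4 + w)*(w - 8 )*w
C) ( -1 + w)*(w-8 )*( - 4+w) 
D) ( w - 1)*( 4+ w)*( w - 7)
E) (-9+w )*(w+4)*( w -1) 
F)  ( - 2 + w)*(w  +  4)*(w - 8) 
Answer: A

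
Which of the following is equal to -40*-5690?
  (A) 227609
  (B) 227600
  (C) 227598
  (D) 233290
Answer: B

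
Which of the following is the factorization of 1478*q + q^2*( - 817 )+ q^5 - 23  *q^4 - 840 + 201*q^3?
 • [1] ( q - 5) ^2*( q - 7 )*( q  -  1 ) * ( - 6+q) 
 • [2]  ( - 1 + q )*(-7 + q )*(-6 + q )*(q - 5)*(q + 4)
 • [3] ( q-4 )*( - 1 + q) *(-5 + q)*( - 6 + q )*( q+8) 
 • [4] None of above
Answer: 4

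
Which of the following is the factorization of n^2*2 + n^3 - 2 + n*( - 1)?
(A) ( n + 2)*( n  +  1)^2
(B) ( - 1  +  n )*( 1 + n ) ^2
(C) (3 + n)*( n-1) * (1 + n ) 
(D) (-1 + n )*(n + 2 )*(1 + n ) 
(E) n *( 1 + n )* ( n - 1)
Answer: D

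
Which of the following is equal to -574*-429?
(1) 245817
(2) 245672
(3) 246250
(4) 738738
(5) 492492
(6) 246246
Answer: 6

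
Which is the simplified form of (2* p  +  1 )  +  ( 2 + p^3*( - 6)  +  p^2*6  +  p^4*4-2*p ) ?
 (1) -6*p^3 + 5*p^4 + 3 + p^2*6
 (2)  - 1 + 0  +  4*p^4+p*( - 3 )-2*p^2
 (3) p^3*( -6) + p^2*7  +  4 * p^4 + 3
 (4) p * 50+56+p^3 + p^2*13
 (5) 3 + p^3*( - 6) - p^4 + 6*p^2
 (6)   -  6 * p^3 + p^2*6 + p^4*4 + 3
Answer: 6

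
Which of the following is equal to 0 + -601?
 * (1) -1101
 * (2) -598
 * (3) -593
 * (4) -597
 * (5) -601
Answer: 5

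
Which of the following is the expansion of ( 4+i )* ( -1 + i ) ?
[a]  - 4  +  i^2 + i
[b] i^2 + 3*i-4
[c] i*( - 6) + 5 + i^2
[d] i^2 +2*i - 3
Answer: b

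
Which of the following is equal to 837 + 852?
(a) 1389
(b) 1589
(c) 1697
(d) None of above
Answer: d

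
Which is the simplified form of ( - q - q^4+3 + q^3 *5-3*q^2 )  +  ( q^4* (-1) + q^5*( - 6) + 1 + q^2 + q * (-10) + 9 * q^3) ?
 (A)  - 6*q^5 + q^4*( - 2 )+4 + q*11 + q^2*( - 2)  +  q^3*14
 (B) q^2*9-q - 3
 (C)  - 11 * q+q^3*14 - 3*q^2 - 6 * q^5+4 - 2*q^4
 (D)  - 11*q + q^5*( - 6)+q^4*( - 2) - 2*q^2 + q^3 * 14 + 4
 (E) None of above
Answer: D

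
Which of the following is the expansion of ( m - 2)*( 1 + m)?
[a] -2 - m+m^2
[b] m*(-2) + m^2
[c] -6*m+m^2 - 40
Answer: a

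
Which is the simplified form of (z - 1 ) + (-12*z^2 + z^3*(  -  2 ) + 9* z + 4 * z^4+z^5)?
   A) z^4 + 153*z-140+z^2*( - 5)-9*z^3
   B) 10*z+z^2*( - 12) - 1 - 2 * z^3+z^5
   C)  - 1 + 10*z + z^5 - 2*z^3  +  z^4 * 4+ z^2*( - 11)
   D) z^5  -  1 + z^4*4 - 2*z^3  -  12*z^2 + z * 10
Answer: D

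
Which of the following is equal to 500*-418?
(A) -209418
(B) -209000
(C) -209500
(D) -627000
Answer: B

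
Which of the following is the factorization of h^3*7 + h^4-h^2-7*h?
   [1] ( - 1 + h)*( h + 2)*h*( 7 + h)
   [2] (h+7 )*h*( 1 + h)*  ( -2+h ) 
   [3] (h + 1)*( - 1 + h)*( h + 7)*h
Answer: 3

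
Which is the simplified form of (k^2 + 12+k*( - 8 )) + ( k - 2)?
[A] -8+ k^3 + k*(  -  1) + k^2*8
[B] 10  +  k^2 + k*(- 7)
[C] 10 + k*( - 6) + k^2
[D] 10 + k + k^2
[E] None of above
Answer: B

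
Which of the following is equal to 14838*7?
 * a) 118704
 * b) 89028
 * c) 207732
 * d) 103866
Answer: d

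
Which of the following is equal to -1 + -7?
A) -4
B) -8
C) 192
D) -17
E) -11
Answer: B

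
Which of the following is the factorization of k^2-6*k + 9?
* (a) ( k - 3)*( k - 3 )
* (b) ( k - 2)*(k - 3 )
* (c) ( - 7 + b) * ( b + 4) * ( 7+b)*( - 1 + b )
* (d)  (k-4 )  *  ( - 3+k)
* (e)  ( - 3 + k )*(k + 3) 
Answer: a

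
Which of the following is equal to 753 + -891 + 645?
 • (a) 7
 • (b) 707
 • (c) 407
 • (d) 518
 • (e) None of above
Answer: e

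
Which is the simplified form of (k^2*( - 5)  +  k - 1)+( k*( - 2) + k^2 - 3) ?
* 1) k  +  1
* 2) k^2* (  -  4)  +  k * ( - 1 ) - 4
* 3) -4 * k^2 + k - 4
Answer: 2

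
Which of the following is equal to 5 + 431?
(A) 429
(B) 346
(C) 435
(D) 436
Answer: D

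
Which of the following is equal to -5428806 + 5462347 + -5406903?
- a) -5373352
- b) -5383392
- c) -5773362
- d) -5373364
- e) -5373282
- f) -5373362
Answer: f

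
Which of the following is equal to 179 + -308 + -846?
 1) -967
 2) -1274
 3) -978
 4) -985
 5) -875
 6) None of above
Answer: 6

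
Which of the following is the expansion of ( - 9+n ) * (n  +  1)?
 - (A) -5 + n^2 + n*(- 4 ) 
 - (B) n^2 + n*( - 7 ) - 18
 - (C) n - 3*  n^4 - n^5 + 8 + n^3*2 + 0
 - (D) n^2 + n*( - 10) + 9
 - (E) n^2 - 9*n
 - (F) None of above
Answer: F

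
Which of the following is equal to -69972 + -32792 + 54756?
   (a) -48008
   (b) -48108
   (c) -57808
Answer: a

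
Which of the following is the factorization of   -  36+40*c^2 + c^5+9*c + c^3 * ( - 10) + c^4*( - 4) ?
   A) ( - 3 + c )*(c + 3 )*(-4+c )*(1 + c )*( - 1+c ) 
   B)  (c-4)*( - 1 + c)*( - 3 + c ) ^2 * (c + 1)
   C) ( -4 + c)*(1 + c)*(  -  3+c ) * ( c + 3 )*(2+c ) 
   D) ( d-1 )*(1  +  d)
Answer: A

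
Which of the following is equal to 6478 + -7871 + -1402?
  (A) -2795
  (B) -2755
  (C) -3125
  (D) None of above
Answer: A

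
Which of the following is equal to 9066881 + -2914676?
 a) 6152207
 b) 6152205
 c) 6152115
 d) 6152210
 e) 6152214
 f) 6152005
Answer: b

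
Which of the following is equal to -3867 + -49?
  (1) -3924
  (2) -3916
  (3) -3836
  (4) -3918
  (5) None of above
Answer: 2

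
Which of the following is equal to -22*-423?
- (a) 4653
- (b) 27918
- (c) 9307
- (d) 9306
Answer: d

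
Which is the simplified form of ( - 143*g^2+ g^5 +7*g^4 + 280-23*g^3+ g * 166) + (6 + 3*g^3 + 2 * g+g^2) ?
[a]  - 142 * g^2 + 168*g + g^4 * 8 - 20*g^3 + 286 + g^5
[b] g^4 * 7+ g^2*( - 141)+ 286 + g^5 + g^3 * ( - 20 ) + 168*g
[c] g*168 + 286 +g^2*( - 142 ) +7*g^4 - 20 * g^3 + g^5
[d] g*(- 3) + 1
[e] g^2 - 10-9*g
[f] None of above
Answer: c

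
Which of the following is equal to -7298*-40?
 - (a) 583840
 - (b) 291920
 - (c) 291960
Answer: b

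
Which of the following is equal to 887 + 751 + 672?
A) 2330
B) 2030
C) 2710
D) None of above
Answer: D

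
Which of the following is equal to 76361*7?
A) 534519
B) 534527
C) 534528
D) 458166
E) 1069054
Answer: B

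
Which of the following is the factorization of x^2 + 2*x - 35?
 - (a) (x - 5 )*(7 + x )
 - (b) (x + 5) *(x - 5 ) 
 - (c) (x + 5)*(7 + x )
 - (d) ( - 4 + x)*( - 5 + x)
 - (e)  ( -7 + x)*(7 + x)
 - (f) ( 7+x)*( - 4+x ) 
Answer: a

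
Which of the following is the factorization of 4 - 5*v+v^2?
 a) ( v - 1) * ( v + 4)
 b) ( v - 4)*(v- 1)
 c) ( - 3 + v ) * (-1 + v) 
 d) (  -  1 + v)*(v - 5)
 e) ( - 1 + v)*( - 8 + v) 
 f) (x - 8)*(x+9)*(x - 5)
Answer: b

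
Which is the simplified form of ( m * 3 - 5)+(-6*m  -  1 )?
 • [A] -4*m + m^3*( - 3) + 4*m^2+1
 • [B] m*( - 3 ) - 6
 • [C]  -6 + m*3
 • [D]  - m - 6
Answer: B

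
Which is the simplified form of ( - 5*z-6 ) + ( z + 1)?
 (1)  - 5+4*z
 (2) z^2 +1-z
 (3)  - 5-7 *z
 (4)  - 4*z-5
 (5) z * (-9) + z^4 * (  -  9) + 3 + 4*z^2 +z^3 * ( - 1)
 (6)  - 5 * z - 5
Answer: 4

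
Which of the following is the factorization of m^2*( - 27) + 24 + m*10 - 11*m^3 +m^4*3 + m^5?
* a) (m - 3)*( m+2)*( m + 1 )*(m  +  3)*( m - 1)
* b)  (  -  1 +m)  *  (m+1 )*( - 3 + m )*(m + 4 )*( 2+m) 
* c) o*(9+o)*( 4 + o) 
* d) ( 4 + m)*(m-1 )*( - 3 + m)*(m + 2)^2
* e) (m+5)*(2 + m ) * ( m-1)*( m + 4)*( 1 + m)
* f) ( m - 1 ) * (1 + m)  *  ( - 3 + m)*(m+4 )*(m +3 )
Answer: b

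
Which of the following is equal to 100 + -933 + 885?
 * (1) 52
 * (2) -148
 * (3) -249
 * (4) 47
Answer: 1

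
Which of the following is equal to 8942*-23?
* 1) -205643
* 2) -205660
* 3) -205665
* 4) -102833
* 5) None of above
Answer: 5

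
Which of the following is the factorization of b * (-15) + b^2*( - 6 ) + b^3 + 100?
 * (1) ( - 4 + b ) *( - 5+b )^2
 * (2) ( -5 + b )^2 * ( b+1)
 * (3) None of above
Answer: 3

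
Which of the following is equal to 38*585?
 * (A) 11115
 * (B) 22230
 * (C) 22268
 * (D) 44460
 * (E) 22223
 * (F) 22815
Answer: B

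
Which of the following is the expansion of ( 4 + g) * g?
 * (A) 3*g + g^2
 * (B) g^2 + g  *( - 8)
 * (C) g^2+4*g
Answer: C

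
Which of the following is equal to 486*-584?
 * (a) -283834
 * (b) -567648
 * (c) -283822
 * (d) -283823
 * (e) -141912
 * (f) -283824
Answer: f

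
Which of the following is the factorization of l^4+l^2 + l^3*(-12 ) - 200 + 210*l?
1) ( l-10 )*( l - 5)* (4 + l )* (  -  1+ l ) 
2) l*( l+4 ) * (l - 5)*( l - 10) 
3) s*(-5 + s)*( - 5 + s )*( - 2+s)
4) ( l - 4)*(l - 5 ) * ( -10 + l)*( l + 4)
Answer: 1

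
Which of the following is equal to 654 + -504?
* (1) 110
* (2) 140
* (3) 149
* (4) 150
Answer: 4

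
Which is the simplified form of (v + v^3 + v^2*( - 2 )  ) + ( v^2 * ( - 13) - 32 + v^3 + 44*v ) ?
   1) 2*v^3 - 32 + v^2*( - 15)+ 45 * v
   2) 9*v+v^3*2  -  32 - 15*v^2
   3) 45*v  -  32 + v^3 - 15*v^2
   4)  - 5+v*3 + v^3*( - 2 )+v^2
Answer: 1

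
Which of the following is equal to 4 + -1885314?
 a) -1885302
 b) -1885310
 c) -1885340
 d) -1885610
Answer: b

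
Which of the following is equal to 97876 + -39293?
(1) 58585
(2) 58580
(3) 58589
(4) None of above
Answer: 4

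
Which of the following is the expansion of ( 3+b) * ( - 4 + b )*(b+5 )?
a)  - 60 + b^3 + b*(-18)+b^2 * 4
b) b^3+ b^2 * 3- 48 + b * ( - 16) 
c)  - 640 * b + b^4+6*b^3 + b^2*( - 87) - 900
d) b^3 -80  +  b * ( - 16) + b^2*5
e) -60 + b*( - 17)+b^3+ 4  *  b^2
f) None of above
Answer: e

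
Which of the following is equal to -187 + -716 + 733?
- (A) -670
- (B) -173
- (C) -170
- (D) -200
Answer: C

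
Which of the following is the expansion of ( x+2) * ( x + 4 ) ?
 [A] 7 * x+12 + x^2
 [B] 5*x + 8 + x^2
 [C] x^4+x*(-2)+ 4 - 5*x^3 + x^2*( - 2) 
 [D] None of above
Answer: D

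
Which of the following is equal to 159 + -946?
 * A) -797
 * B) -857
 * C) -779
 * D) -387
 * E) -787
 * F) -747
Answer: E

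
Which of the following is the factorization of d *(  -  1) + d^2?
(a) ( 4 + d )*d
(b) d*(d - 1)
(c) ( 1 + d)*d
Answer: b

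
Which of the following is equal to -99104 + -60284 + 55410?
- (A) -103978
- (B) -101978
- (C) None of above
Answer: A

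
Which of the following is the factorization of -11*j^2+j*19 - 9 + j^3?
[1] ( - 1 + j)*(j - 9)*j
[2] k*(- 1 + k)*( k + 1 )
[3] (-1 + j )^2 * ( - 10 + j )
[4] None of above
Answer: 4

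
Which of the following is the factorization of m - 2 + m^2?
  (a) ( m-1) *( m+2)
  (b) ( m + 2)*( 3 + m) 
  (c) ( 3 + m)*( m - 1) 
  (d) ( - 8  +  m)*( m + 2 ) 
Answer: a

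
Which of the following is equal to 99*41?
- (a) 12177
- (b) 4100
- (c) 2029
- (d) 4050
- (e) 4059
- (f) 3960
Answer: e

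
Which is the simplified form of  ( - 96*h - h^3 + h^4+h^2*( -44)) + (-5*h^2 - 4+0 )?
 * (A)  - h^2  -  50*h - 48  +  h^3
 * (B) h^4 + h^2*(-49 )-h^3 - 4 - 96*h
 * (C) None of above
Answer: B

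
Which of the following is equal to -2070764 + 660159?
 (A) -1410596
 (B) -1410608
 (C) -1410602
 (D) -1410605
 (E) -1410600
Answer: D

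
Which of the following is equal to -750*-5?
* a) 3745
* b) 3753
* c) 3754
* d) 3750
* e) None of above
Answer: d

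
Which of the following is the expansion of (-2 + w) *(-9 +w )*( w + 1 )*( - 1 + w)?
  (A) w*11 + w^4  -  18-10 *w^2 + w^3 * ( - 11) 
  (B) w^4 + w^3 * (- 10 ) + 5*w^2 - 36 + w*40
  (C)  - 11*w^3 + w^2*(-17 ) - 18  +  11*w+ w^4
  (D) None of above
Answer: D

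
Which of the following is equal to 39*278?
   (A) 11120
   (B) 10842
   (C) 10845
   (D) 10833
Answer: B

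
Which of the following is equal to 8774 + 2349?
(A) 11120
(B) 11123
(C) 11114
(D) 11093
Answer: B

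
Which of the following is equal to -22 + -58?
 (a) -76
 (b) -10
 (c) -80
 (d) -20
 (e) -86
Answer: c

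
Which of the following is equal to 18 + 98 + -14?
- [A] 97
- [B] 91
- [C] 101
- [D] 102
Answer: D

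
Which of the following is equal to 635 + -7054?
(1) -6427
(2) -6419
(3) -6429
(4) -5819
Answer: 2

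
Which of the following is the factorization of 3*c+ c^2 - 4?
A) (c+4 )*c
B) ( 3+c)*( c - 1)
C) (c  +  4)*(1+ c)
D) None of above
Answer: D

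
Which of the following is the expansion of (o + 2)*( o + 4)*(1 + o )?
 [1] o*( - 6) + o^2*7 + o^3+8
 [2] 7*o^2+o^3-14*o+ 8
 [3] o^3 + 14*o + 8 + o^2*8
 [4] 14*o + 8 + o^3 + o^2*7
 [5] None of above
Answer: 4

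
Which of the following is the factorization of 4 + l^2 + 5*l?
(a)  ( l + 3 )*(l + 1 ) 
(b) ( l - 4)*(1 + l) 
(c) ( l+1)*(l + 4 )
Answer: c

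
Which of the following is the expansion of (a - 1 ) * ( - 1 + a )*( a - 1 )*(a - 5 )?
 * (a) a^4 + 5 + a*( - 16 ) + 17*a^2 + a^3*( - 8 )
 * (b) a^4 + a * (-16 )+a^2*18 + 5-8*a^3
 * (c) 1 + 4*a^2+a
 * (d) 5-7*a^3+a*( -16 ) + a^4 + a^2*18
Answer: b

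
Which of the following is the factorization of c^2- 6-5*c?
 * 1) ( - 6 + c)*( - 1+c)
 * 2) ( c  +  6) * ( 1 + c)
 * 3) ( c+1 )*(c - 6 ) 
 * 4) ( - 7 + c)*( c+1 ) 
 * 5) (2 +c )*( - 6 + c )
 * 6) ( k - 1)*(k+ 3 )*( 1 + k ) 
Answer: 3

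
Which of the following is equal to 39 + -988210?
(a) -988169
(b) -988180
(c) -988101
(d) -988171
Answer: d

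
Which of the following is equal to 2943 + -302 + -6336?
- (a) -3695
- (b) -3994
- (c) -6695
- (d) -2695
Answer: a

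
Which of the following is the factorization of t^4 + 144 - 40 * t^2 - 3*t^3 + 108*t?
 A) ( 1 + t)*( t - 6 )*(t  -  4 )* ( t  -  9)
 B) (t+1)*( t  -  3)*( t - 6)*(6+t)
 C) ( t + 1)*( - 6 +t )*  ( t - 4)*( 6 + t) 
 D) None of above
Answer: C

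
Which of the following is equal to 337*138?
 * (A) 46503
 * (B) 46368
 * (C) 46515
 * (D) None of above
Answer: D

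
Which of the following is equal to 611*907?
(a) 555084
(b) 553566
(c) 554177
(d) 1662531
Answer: c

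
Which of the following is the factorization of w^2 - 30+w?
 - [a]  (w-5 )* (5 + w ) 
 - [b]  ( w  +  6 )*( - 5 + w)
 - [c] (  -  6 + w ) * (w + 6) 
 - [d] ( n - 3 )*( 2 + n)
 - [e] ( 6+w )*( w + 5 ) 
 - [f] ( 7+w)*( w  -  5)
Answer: b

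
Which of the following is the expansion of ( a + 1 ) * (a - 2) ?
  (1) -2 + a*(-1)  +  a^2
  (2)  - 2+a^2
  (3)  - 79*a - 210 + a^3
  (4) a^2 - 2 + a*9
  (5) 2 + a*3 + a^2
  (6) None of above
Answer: 1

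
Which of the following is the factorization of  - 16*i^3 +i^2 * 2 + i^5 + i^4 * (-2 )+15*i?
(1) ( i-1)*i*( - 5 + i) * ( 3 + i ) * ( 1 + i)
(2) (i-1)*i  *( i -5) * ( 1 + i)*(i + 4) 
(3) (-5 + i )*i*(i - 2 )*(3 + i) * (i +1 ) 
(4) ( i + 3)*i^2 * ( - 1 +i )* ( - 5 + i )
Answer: 1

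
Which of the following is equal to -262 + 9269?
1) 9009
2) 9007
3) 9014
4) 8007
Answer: 2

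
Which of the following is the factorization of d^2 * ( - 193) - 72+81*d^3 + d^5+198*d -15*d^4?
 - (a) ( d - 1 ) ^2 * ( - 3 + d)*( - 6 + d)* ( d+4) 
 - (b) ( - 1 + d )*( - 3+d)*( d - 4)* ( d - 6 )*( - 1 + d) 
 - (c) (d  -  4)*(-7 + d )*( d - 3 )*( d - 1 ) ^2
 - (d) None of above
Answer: b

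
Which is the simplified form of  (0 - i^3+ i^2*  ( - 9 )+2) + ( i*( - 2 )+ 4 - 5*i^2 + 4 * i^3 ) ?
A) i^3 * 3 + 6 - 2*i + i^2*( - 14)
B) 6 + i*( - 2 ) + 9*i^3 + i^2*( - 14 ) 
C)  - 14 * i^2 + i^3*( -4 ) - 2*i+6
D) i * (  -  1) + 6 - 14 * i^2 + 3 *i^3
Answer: A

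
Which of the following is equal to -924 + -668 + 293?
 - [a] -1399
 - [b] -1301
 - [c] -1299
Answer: c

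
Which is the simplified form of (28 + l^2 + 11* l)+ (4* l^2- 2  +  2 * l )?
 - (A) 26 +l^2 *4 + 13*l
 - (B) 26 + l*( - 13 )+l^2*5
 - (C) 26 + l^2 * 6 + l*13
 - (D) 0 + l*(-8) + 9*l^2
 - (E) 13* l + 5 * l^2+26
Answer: E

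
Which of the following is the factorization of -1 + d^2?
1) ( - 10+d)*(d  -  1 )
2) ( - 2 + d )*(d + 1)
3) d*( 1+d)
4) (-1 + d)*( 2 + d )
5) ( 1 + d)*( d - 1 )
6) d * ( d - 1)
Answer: 5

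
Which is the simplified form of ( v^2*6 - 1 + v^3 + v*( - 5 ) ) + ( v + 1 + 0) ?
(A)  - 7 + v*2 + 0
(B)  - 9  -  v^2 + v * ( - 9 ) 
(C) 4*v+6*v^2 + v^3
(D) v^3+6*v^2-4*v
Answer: D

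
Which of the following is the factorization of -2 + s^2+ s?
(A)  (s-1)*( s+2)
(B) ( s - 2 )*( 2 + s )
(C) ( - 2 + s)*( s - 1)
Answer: A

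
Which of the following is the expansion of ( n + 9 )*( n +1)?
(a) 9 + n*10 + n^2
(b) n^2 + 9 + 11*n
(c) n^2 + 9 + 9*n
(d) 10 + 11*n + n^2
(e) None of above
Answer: a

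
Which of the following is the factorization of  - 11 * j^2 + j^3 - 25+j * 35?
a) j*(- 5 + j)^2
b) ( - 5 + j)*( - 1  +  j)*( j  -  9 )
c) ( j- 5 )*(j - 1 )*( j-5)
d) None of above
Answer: c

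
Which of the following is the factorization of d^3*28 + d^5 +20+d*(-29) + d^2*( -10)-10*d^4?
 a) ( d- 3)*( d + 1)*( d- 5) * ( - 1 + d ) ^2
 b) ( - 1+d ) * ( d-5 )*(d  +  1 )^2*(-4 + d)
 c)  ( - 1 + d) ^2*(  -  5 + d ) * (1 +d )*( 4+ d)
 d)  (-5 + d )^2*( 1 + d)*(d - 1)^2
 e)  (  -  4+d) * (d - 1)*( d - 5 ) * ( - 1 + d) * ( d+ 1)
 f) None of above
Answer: e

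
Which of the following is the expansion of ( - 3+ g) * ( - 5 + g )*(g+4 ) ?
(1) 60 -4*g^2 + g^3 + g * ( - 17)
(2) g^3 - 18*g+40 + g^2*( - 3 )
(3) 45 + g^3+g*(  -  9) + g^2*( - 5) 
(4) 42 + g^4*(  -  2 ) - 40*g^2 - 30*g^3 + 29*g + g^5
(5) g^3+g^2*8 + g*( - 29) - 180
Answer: 1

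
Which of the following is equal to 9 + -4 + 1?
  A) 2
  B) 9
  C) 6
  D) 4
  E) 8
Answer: C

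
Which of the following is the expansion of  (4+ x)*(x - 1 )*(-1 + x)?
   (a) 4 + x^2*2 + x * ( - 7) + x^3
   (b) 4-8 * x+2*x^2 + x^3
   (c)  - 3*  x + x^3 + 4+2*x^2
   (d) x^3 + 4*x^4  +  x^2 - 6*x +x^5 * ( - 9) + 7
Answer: a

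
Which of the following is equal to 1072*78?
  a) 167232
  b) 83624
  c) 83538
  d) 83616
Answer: d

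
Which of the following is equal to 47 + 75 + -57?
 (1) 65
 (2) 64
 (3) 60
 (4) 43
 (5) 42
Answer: 1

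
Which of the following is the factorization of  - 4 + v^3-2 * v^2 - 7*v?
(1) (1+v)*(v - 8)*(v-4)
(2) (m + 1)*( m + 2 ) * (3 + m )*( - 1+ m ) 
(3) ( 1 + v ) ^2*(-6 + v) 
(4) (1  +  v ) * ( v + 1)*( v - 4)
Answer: 4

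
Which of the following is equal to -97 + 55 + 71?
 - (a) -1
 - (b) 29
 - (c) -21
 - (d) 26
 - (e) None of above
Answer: b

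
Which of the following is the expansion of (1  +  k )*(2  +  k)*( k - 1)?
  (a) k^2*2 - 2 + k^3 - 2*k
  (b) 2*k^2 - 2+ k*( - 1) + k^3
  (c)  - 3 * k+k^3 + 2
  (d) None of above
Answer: b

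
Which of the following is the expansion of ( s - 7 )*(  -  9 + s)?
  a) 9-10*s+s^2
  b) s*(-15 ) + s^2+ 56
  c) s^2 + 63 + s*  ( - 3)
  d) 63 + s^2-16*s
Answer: d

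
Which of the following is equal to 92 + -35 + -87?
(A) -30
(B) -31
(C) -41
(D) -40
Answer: A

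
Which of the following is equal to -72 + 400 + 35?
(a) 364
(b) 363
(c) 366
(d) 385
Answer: b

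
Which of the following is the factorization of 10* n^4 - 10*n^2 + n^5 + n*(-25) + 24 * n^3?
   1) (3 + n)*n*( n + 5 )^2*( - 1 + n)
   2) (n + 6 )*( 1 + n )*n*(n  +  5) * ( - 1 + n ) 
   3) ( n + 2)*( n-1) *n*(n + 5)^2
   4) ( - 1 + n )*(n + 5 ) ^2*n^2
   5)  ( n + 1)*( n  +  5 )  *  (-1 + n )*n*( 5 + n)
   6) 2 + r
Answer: 5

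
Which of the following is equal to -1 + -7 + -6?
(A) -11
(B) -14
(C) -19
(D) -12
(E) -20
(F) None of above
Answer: B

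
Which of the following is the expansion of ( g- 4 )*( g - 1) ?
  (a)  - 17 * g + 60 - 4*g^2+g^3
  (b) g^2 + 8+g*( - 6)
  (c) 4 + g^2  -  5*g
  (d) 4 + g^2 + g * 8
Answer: c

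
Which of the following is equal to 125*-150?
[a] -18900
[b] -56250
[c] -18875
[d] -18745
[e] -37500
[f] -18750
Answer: f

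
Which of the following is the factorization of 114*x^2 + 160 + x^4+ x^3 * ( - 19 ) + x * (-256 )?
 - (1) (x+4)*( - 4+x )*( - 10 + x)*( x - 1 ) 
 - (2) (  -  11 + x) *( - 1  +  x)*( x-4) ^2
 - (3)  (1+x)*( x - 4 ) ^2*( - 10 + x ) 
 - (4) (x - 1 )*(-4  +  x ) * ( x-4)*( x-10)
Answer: 4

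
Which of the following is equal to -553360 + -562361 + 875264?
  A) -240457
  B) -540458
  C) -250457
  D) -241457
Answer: A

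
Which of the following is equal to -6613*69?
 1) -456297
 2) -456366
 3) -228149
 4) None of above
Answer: 1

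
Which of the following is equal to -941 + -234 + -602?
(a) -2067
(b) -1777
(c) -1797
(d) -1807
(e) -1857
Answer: b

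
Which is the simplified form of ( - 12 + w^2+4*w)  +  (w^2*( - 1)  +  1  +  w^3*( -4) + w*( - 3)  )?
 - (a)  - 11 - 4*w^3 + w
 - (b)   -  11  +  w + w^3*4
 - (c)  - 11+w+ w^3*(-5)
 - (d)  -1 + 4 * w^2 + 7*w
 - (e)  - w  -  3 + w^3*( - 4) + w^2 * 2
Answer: a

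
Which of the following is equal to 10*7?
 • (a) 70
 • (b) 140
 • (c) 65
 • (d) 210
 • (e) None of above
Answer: a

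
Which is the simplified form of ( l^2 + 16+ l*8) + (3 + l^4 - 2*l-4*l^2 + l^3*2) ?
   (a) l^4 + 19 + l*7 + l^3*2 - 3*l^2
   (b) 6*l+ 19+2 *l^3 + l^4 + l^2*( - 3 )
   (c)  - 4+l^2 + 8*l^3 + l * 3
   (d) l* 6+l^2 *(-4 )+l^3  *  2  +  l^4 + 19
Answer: b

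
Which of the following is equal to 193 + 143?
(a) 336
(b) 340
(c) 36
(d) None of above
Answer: a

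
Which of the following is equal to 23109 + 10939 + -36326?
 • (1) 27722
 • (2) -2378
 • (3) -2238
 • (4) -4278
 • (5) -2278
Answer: 5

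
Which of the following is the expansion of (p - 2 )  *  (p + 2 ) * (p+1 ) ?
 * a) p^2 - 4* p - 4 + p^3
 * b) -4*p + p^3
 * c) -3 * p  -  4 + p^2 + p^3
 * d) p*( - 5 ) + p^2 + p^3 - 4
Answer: a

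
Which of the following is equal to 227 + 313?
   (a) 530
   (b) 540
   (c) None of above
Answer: b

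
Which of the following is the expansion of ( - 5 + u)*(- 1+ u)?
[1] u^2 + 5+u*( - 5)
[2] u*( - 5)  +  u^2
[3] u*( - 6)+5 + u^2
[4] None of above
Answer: 3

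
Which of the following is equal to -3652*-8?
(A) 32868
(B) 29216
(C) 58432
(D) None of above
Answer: B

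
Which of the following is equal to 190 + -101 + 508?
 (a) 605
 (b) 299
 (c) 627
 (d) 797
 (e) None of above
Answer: e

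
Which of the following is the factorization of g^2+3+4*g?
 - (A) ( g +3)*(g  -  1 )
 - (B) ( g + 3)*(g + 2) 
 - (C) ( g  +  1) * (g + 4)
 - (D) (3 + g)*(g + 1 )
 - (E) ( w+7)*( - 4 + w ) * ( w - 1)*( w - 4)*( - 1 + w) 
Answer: D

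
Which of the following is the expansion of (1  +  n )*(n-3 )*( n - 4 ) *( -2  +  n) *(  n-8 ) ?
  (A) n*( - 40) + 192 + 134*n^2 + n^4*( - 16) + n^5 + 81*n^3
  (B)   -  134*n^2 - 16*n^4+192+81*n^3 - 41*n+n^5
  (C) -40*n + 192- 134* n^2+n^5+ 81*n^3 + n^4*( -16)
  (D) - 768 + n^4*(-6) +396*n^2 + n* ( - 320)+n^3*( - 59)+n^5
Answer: C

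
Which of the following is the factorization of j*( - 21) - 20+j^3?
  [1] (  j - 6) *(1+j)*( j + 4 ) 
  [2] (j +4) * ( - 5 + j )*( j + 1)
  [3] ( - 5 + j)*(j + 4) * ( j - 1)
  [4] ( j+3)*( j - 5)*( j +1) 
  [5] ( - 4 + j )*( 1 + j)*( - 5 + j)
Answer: 2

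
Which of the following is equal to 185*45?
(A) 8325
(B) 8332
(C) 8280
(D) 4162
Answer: A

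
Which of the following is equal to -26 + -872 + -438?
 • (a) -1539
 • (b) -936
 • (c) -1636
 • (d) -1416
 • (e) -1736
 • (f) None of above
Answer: f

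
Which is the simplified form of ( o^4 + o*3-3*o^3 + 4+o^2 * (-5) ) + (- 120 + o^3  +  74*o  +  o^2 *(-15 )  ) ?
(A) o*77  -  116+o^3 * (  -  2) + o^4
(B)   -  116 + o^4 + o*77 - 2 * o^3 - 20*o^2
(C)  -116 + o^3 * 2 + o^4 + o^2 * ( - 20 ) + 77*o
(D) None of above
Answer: B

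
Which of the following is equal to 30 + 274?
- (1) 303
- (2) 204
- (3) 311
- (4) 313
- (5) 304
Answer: 5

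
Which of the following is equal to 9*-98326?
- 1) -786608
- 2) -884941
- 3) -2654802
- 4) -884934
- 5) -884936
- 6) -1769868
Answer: 4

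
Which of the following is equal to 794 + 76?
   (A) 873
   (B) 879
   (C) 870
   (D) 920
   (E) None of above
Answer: C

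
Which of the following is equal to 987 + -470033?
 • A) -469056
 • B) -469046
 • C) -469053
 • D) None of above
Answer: B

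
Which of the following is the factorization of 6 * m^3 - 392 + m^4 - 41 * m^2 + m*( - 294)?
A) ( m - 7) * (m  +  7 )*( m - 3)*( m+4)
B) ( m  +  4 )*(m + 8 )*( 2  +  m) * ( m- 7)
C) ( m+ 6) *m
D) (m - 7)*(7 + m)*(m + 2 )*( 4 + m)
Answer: D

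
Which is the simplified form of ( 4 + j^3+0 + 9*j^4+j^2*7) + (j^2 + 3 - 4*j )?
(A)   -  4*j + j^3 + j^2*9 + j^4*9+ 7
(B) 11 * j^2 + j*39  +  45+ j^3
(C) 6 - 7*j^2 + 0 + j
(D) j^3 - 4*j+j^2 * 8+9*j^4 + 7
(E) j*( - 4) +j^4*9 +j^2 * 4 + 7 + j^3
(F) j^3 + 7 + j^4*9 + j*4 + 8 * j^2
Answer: D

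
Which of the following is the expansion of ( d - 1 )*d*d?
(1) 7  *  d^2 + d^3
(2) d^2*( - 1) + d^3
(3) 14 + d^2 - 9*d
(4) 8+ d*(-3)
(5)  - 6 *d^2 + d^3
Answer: 2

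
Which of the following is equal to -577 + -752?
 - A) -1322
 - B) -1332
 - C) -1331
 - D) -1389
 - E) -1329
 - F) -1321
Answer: E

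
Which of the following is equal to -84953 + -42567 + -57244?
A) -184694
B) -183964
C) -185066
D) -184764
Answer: D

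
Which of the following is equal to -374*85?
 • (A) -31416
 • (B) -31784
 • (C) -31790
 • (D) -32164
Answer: C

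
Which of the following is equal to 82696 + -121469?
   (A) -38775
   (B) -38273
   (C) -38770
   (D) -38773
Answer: D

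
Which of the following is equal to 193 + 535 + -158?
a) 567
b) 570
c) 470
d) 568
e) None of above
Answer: b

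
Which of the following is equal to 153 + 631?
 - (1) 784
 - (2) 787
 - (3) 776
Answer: 1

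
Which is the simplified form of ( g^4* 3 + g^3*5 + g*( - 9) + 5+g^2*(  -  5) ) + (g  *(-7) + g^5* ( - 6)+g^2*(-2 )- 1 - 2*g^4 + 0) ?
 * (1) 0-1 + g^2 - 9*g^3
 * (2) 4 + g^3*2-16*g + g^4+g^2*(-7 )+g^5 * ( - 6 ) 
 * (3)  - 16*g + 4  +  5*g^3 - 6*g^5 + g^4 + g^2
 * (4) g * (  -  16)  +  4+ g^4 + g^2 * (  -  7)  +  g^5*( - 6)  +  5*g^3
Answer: 4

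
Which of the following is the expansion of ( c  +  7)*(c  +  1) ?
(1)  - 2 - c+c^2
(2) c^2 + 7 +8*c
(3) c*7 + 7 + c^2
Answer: 2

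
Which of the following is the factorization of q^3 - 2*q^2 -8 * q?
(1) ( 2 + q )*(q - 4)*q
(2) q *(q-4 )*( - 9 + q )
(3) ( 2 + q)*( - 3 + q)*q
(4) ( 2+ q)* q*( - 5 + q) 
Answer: 1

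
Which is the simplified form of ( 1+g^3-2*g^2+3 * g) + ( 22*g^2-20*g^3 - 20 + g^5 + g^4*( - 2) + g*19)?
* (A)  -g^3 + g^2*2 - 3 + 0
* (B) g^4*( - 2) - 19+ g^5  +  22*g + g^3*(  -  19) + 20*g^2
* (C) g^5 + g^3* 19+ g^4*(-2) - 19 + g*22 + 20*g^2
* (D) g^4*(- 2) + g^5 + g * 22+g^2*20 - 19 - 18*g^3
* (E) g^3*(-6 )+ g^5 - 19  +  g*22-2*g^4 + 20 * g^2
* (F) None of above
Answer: B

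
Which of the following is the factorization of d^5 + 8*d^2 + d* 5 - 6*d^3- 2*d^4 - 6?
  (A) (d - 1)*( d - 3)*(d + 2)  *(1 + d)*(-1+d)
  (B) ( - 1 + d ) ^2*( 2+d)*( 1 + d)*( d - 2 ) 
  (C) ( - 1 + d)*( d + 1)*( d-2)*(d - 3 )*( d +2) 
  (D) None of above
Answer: A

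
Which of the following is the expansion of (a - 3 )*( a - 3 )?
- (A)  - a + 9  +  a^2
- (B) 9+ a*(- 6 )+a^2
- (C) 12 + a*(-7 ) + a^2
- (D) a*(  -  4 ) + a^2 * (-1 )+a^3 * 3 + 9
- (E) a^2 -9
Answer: B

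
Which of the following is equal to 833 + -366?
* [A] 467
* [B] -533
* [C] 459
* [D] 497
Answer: A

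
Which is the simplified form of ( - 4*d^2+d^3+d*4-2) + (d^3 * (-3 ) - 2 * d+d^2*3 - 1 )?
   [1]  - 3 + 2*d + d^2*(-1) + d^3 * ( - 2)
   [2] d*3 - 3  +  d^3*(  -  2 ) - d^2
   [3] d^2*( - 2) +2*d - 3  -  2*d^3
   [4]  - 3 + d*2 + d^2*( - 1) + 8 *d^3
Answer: 1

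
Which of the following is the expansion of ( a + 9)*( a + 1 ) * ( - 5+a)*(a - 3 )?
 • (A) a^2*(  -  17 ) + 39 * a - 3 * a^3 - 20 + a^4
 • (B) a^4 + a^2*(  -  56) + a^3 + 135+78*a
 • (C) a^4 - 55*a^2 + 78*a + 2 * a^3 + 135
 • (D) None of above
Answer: D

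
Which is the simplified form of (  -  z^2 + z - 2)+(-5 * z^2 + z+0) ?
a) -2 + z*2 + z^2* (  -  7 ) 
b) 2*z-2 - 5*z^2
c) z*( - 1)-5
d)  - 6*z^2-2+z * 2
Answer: d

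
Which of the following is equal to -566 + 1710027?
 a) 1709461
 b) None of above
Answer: a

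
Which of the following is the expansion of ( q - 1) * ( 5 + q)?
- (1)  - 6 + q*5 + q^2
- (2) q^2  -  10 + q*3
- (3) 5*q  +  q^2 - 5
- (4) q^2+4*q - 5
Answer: 4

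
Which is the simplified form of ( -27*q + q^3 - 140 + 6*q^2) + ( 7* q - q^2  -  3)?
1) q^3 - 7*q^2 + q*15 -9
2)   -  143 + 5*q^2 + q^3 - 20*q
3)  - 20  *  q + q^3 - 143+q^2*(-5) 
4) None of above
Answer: 2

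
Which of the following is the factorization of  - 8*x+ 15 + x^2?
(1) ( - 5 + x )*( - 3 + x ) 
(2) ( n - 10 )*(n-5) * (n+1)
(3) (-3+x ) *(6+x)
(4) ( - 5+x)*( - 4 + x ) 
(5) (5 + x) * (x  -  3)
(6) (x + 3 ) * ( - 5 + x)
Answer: 1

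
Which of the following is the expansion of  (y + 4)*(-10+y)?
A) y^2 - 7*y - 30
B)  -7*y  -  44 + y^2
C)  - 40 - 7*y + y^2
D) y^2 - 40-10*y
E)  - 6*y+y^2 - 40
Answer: E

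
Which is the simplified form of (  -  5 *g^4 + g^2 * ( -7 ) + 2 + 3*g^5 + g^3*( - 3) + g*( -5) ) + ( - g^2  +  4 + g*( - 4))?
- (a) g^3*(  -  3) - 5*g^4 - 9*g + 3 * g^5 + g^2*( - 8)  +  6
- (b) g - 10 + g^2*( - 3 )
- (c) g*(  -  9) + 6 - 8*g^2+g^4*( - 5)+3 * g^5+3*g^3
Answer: a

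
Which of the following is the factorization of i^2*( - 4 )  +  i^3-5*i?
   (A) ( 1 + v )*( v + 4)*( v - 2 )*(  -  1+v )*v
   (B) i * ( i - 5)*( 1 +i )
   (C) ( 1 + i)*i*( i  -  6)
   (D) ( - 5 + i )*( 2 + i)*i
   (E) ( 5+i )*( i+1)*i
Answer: B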